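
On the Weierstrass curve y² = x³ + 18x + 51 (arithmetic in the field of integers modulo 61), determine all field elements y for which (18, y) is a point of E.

30, 31

x³ + 18x + 51 = 6207 ≡ 46 (mod 61).
Square roots of 46 mod 61: 30 and 31 (since 30² = 900 ≡ 46).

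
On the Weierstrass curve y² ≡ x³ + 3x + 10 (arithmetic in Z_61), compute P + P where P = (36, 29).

(1, 21)

tangent at (36, 29): λ = (3·36² + 3)/(2·29) ≡ 48/58. 58⁻¹ ≡ 20 (mod 61) since 58·20 = 1160 ≡ 1, so λ ≡ 48·20 ≡ 45.
  x = λ² - 36 - 36 = 2025 - 72 ≡ 1; y = λ·(36 - 1) - 29 ≡ 21. → (1, 21)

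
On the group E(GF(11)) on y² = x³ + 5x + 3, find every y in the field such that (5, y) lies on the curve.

none

x³ + 5x + 3 = 153 ≡ 10 (mod 11).
10 is a non-residue mod 11; no y exists.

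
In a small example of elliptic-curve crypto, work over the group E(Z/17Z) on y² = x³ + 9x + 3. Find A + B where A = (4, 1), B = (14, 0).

(7, 1)

(4, 1) + (14, 0). λ = (0 - 1)/(14 - 4) ≡ 16/10 mod 17. 10⁻¹ ≡ 12 (mod 17) since 10·12 = 120 ≡ 1, so λ ≡ 5.
  x = λ² - 4 - 14 = 25 - 18 ≡ 7; y = λ·(4 - 7) - 1 ≡ 1. → (7, 1)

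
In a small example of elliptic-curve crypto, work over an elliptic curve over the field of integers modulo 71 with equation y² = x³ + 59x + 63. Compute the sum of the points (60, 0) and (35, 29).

(63, 12)

(60, 0) + (35, 29). λ = (29 - 0)/(35 - 60) ≡ 29/46 mod 71. 46⁻¹ ≡ 17 (mod 71) since 46·17 = 782 ≡ 1, so λ ≡ 67.
  x = λ² - 60 - 35 = 4489 - 95 ≡ 63; y = λ·(60 - 63) - 0 ≡ 12. → (63, 12)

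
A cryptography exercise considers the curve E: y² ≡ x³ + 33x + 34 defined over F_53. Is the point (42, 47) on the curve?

yes

y² = 47² ≡ 36; x³ + 33x + 34 = 75508 ≡ 36 (mod 53). 36 = 36.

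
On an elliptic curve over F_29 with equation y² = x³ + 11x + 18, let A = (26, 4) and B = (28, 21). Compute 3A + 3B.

First 3A:
Repeated addition: build up to 3A.
2A: tangent at (26, 4): λ = (3·26² + 11)/(2·4) ≡ 9/8. 8⁻¹ ≡ 11 (mod 29) since 8·11 = 88 ≡ 1, so λ ≡ 9·11 ≡ 12.
  x = λ² - 26 - 26 = 144 - 52 ≡ 5; y = λ·(26 - 5) - 4 ≡ 16. → (5, 16)
3A: (5, 16) + (26, 4). λ = (4 - 16)/(26 - 5) ≡ 17/21 mod 29. 21⁻¹ ≡ 18 (mod 29), so λ ≡ 16.
  x = λ² - 5 - 26 = 256 - 31 ≡ 22; y = λ·(5 - 22) - 16 ≡ 2. → (22, 2)
3A = (22, 2).
Next 3B:
Repeated addition: build up to 3B.
2B: tangent at (28, 21): λ = (3·28² + 11)/(2·21) ≡ 14/13. 13⁻¹ ≡ 9 (mod 29), so λ ≡ 14·9 ≡ 10.
  x = λ² - 28 - 28 = 100 - 56 ≡ 15; y = λ·(28 - 15) - 21 ≡ 22. → (15, 22)
3B: (15, 22) + (28, 21). λ = (21 - 22)/(28 - 15) ≡ 28/13 mod 29. 13⁻¹ ≡ 9 (mod 29) since 13·9 = 117 ≡ 1, so λ ≡ 20.
  x = λ² - 15 - 28 = 400 - 43 ≡ 9; y = λ·(15 - 9) - 22 ≡ 11. → (9, 11)
3B = (9, 11).
Finally 3A + 3B:
(22, 2) + (9, 11). λ = (11 - 2)/(9 - 22) ≡ 9/16 mod 29. 16⁻¹ ≡ 20 (mod 29) since 16·20 = 320 ≡ 1, so λ ≡ 6.
  x = λ² - 22 - 9 = 36 - 31 ≡ 5; y = λ·(22 - 5) - 2 ≡ 13. → (5, 13)

(5, 13)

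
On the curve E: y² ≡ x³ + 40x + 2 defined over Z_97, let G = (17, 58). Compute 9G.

Repeated addition: build up to 9G.
2G: tangent at (17, 58): λ = (3·17² + 40)/(2·58) ≡ 34/19. 19⁻¹ ≡ 46 (mod 97), so λ ≡ 34·46 ≡ 12.
  x = λ² - 17 - 17 = 144 - 34 ≡ 13; y = λ·(17 - 13) - 58 ≡ 87. → (13, 87)
3G: (13, 87) + (17, 58). λ = (58 - 87)/(17 - 13) ≡ 68/4 mod 97. 4⁻¹ ≡ 73 (mod 97) since 4·73 = 292 ≡ 1, so λ ≡ 17.
  x = λ² - 13 - 17 = 289 - 30 ≡ 65; y = λ·(13 - 65) - 87 ≡ 96. → (65, 96)
4G: (65, 96) + (17, 58). λ = (58 - 96)/(17 - 65) ≡ 59/49 mod 97. 49⁻¹ ≡ 2 (mod 97) since 49·2 = 98 ≡ 1, so λ ≡ 21.
  x = λ² - 65 - 17 = 441 - 82 ≡ 68; y = λ·(65 - 68) - 96 ≡ 35. → (68, 35)
5G: (68, 35) + (17, 58). λ = (58 - 35)/(17 - 68) ≡ 23/46 mod 97. 46⁻¹ ≡ 19 (mod 97), so λ ≡ 49.
  x = λ² - 68 - 17 = 2401 - 85 ≡ 85; y = λ·(68 - 85) - 35 ≡ 5. → (85, 5)
6G: (85, 5) + (17, 58). λ = (58 - 5)/(17 - 85) ≡ 53/29 mod 97. 29⁻¹ ≡ 87 (mod 97) since 29·87 = 2523 ≡ 1, so λ ≡ 52.
  x = λ² - 85 - 17 = 2704 - 102 ≡ 80; y = λ·(85 - 80) - 5 ≡ 61. → (80, 61)
7G: (80, 61) + (17, 58). λ = (58 - 61)/(17 - 80) ≡ 94/34 mod 97. 34⁻¹ ≡ 20 (mod 97) since 34·20 = 680 ≡ 1, so λ ≡ 37.
  x = λ² - 80 - 17 = 1369 - 97 ≡ 11; y = λ·(80 - 11) - 61 ≡ 67. → (11, 67)
8G: (11, 67) + (17, 58). λ = (58 - 67)/(17 - 11) ≡ 88/6 mod 97. 6⁻¹ ≡ 81 (mod 97), so λ ≡ 47.
  x = λ² - 11 - 17 = 2209 - 28 ≡ 47; y = λ·(11 - 47) - 67 ≡ 84. → (47, 84)
9G: (47, 84) + (17, 58). λ = (58 - 84)/(17 - 47) ≡ 71/67 mod 97. 67⁻¹ ≡ 42 (mod 97), so λ ≡ 72.
  x = λ² - 47 - 17 = 5184 - 64 ≡ 76; y = λ·(47 - 76) - 84 ≡ 59. → (76, 59)

(76, 59)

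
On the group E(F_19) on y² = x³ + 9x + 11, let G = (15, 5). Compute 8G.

(15, 5)

Repeated addition: build up to 8G.
2G: tangent at (15, 5): λ = (3·15² + 9)/(2·5) ≡ 0/10. 10⁻¹ ≡ 2 (mod 19), so λ ≡ 0·2 ≡ 0.
  x = λ² - 15 - 15 = 0 - 30 ≡ 8; y = λ·(15 - 8) - 5 ≡ 14. → (8, 14)
3G: (8, 14) + (15, 5). λ = (5 - 14)/(15 - 8) ≡ 10/7 mod 19. 7⁻¹ ≡ 11 (mod 19), so λ ≡ 15.
  x = λ² - 8 - 15 = 225 - 23 ≡ 12; y = λ·(8 - 12) - 14 ≡ 2. → (12, 2)
4G: (12, 2) + (15, 5). λ = (5 - 2)/(15 - 12) ≡ 3/3 mod 19. 3⁻¹ ≡ 13 (mod 19), so λ ≡ 1.
  x = λ² - 12 - 15 = 1 - 27 ≡ 12; y = λ·(12 - 12) - 2 ≡ 17. → (12, 17)
5G: (12, 17) + (15, 5). λ = (5 - 17)/(15 - 12) ≡ 7/3 mod 19. 3⁻¹ ≡ 13 (mod 19), so λ ≡ 15.
  x = λ² - 12 - 15 = 225 - 27 ≡ 8; y = λ·(12 - 8) - 17 ≡ 5. → (8, 5)
6G: (8, 5) + (15, 5). λ = (5 - 5)/(15 - 8) ≡ 0/7 mod 19. 7⁻¹ ≡ 11 (mod 19), so λ ≡ 0.
  x = λ² - 8 - 15 = 0 - 23 ≡ 15; y = λ·(8 - 15) - 5 ≡ 14. → (15, 14)
7G: (15, 14) + (15, 5): same x and y₁ ≡ -y₂, so the sum is O.
8G: O + (15, 5) = (15, 5) (identity).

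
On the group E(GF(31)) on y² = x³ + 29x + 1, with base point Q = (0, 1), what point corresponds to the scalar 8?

O

Repeated addition: build up to 8Q.
2Q: tangent at (0, 1): λ = (3·0² + 29)/(2·1) ≡ 29/2. 2⁻¹ ≡ 16 (mod 31) since 2·16 = 32 ≡ 1, so λ ≡ 29·16 ≡ 30.
  x = λ² - 0 - 0 = 900 - 0 ≡ 1; y = λ·(0 - 1) - 1 ≡ 0. → (1, 0)
3Q: (1, 0) + (0, 1). λ = (1 - 0)/(0 - 1) ≡ 1/30 mod 31. 30⁻¹ ≡ 30 (mod 31), so λ ≡ 30.
  x = λ² - 1 - 0 = 900 - 1 ≡ 0; y = λ·(1 - 0) - 0 ≡ 30. → (0, 30)
4Q: (0, 30) + (0, 1): same x and y₁ ≡ -y₂, so the sum is ∞.
5Q: ∞ + (0, 1) = (0, 1) (identity).
6Q: tangent at (0, 1): λ = (3·0² + 29)/(2·1) ≡ 29/2. 2⁻¹ ≡ 16 (mod 31) since 2·16 = 32 ≡ 1, so λ ≡ 29·16 ≡ 30.
  x = λ² - 0 - 0 = 900 - 0 ≡ 1; y = λ·(0 - 1) - 1 ≡ 0. → (1, 0)
7Q: (1, 0) + (0, 1). λ = (1 - 0)/(0 - 1) ≡ 1/30 mod 31. 30⁻¹ ≡ 30 (mod 31), so λ ≡ 30.
  x = λ² - 1 - 0 = 900 - 1 ≡ 0; y = λ·(1 - 0) - 0 ≡ 30. → (0, 30)
8Q: (0, 30) + (0, 1): same x and y₁ ≡ -y₂, so the sum is ∞.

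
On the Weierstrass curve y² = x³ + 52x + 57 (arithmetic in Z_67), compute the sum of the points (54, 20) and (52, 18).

(29, 5)

(54, 20) + (52, 18). λ = (18 - 20)/(52 - 54) ≡ 65/65 mod 67. 65⁻¹ ≡ 33 (mod 67) since 65·33 = 2145 ≡ 1, so λ ≡ 1.
  x = λ² - 54 - 52 = 1 - 106 ≡ 29; y = λ·(54 - 29) - 20 ≡ 5. → (29, 5)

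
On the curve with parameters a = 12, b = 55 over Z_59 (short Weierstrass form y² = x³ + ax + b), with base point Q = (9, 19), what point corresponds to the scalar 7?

(53, 11)

Repeated addition: build up to 7Q.
2Q: tangent at (9, 19): λ = (3·9² + 12)/(2·19) ≡ 19/38. 38⁻¹ ≡ 14 (mod 59), so λ ≡ 19·14 ≡ 30.
  x = λ² - 9 - 9 = 900 - 18 ≡ 56; y = λ·(9 - 56) - 19 ≡ 46. → (56, 46)
3Q: (56, 46) + (9, 19). λ = (19 - 46)/(9 - 56) ≡ 32/12 mod 59. 12⁻¹ ≡ 5 (mod 59) since 12·5 = 60 ≡ 1, so λ ≡ 42.
  x = λ² - 56 - 9 = 1764 - 65 ≡ 47; y = λ·(56 - 47) - 46 ≡ 37. → (47, 37)
4Q: (47, 37) + (9, 19). λ = (19 - 37)/(9 - 47) ≡ 41/21 mod 59. 21⁻¹ ≡ 45 (mod 59) since 21·45 = 945 ≡ 1, so λ ≡ 16.
  x = λ² - 47 - 9 = 256 - 56 ≡ 23; y = λ·(47 - 23) - 37 ≡ 52. → (23, 52)
5Q: (23, 52) + (9, 19). λ = (19 - 52)/(9 - 23) ≡ 26/45 mod 59. 45⁻¹ ≡ 21 (mod 59), so λ ≡ 15.
  x = λ² - 23 - 9 = 225 - 32 ≡ 16; y = λ·(23 - 16) - 52 ≡ 53. → (16, 53)
6Q: (16, 53) + (9, 19). λ = (19 - 53)/(9 - 16) ≡ 25/52 mod 59. 52⁻¹ ≡ 42 (mod 59), so λ ≡ 47.
  x = λ² - 16 - 9 = 2209 - 25 ≡ 1; y = λ·(16 - 1) - 53 ≡ 3. → (1, 3)
7Q: (1, 3) + (9, 19). λ = (19 - 3)/(9 - 1) ≡ 16/8 mod 59. 8⁻¹ ≡ 37 (mod 59), so λ ≡ 2.
  x = λ² - 1 - 9 = 4 - 10 ≡ 53; y = λ·(1 - 53) - 3 ≡ 11. → (53, 11)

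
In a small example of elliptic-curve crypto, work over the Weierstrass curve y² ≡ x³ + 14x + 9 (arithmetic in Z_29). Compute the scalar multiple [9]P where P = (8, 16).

Double-and-add on 9 = (1001)₂. Start with P = (8, 16) for the leading 1-bit.
double: tangent at (8, 16): λ = (3·8² + 14)/(2·16) ≡ 3/3. 3⁻¹ ≡ 10 (mod 29), so λ ≡ 3·10 ≡ 1.
  x = λ² - 8 - 8 = 1 - 16 ≡ 14; y = λ·(8 - 14) - 16 ≡ 7. → (14, 7)
double: tangent at (14, 7): λ = (3·14² + 14)/(2·7) ≡ 22/14. 14⁻¹ ≡ 27 (mod 29) since 14·27 = 378 ≡ 1, so λ ≡ 22·27 ≡ 14.
  x = λ² - 14 - 14 = 196 - 28 ≡ 23; y = λ·(14 - 23) - 7 ≡ 12. → (23, 12)
double: tangent at (23, 12): λ = (3·23² + 14)/(2·12) ≡ 6/24. 24⁻¹ ≡ 23 (mod 29), so λ ≡ 6·23 ≡ 22.
  x = λ² - 23 - 23 = 484 - 46 ≡ 3; y = λ·(23 - 3) - 12 ≡ 22. → (3, 22)
add P: (3, 22) + (8, 16). λ = (16 - 22)/(8 - 3) ≡ 23/5 mod 29. 5⁻¹ ≡ 6 (mod 29), so λ ≡ 22.
  x = λ² - 3 - 8 = 484 - 11 ≡ 9; y = λ·(3 - 9) - 22 ≡ 20. → (9, 20)

(9, 20)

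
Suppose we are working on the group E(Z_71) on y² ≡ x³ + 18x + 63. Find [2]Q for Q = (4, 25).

tangent at (4, 25): λ = (3·4² + 18)/(2·25) ≡ 66/50. 50⁻¹ ≡ 27 (mod 71) since 50·27 = 1350 ≡ 1, so λ ≡ 66·27 ≡ 7.
  x = λ² - 4 - 4 = 49 - 8 ≡ 41; y = λ·(4 - 41) - 25 ≡ 0. → (41, 0)

(41, 0)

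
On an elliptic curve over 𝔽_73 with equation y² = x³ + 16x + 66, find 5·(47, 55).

(51, 69)

Write Q = (47, 55).
Repeated addition: build up to 5Q.
2Q: tangent at (47, 55): λ = (3·47² + 16)/(2·55) ≡ 0/37. 37⁻¹ ≡ 2 (mod 73) since 37·2 = 74 ≡ 1, so λ ≡ 0·2 ≡ 0.
  x = λ² - 47 - 47 = 0 - 94 ≡ 52; y = λ·(47 - 52) - 55 ≡ 18. → (52, 18)
3Q: (52, 18) + (47, 55). λ = (55 - 18)/(47 - 52) ≡ 37/68 mod 73. 68⁻¹ ≡ 29 (mod 73), so λ ≡ 51.
  x = λ² - 52 - 47 = 2601 - 99 ≡ 20; y = λ·(52 - 20) - 18 ≡ 8. → (20, 8)
4Q: (20, 8) + (47, 55). λ = (55 - 8)/(47 - 20) ≡ 47/27 mod 73. 27⁻¹ ≡ 46 (mod 73) since 27·46 = 1242 ≡ 1, so λ ≡ 45.
  x = λ² - 20 - 47 = 2025 - 67 ≡ 60; y = λ·(20 - 60) - 8 ≡ 17. → (60, 17)
5Q: (60, 17) + (47, 55). λ = (55 - 17)/(47 - 60) ≡ 38/60 mod 73. 60⁻¹ ≡ 28 (mod 73) since 60·28 = 1680 ≡ 1, so λ ≡ 42.
  x = λ² - 60 - 47 = 1764 - 107 ≡ 51; y = λ·(60 - 51) - 17 ≡ 69. → (51, 69)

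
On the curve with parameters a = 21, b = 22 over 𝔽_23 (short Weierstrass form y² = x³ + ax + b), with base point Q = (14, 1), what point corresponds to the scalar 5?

(10, 17)

Double-and-add on 5 = (101)₂. Start with Q = (14, 1) for the leading 1-bit.
double: tangent at (14, 1): λ = (3·14² + 21)/(2·1) ≡ 11/2. 2⁻¹ ≡ 12 (mod 23), so λ ≡ 11·12 ≡ 17.
  x = λ² - 14 - 14 = 289 - 28 ≡ 8; y = λ·(14 - 8) - 1 ≡ 9. → (8, 9)
double: tangent at (8, 9): λ = (3·8² + 21)/(2·9) ≡ 6/18. 18⁻¹ ≡ 9 (mod 23) since 18·9 = 162 ≡ 1, so λ ≡ 6·9 ≡ 8.
  x = λ² - 8 - 8 = 64 - 16 ≡ 2; y = λ·(8 - 2) - 9 ≡ 16. → (2, 16)
add Q: (2, 16) + (14, 1). λ = (1 - 16)/(14 - 2) ≡ 8/12 mod 23. 12⁻¹ ≡ 2 (mod 23) since 12·2 = 24 ≡ 1, so λ ≡ 16.
  x = λ² - 2 - 14 = 256 - 16 ≡ 10; y = λ·(2 - 10) - 16 ≡ 17. → (10, 17)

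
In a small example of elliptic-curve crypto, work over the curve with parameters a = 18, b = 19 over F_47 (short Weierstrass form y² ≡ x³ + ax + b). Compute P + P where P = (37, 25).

(23, 2)

tangent at (37, 25): λ = (3·37² + 18)/(2·25) ≡ 36/3. 3⁻¹ ≡ 16 (mod 47) since 3·16 = 48 ≡ 1, so λ ≡ 36·16 ≡ 12.
  x = λ² - 37 - 37 = 144 - 74 ≡ 23; y = λ·(37 - 23) - 25 ≡ 2. → (23, 2)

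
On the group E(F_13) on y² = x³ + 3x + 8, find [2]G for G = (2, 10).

tangent at (2, 10): λ = (3·2² + 3)/(2·10) ≡ 2/7. 7⁻¹ ≡ 2 (mod 13), so λ ≡ 2·2 ≡ 4.
  x = λ² - 2 - 2 = 16 - 4 ≡ 12; y = λ·(2 - 12) - 10 ≡ 2. → (12, 2)

(12, 2)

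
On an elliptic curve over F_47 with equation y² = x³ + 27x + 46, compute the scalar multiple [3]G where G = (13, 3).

Repeated addition: build up to 3G.
2G: tangent at (13, 3): λ = (3·13² + 27)/(2·3) ≡ 17/6. 6⁻¹ ≡ 8 (mod 47), so λ ≡ 17·8 ≡ 42.
  x = λ² - 13 - 13 = 1764 - 26 ≡ 46; y = λ·(13 - 46) - 3 ≡ 21. → (46, 21)
3G: (46, 21) + (13, 3). λ = (3 - 21)/(13 - 46) ≡ 29/14 mod 47. 14⁻¹ ≡ 37 (mod 47), so λ ≡ 39.
  x = λ² - 46 - 13 = 1521 - 59 ≡ 5; y = λ·(46 - 5) - 21 ≡ 27. → (5, 27)

(5, 27)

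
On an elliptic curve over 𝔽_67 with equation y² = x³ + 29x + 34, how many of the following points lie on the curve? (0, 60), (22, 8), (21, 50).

(0, 60): 60² ≡ 49, rhs ≡ 34 → off.
(22, 8): 8² ≡ 64, rhs ≡ 64 → on.
(21, 50): 50² ≡ 21, rhs ≡ 55 → off.

1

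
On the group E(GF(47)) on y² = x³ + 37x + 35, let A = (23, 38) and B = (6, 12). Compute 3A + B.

(5, 4)

First 3A:
Repeated addition: build up to 3A.
2A: tangent at (23, 38): λ = (3·23² + 37)/(2·38) ≡ 26/29. 29⁻¹ ≡ 13 (mod 47), so λ ≡ 26·13 ≡ 9.
  x = λ² - 23 - 23 = 81 - 46 ≡ 35; y = λ·(23 - 35) - 38 ≡ 42. → (35, 42)
3A: (35, 42) + (23, 38). λ = (38 - 42)/(23 - 35) ≡ 43/35 mod 47. 35⁻¹ ≡ 43 (mod 47) since 35·43 = 1505 ≡ 1, so λ ≡ 16.
  x = λ² - 35 - 23 = 256 - 58 ≡ 10; y = λ·(35 - 10) - 42 ≡ 29. → (10, 29)
3A = (10, 29).
Finally 3A + B:
(10, 29) + (6, 12). λ = (12 - 29)/(6 - 10) ≡ 30/43 mod 47. 43⁻¹ ≡ 35 (mod 47), so λ ≡ 16.
  x = λ² - 10 - 6 = 256 - 16 ≡ 5; y = λ·(10 - 5) - 29 ≡ 4. → (5, 4)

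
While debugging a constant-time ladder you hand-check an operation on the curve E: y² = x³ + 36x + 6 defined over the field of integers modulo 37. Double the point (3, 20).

tangent at (3, 20): λ = (3·3² + 36)/(2·20) ≡ 26/3. 3⁻¹ ≡ 25 (mod 37), so λ ≡ 26·25 ≡ 21.
  x = λ² - 3 - 3 = 441 - 6 ≡ 28; y = λ·(3 - 28) - 20 ≡ 10. → (28, 10)

(28, 10)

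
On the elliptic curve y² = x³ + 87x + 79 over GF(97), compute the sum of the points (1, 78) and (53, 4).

(1, 78) + (53, 4). λ = (4 - 78)/(53 - 1) ≡ 23/52 mod 97. 52⁻¹ ≡ 28 (mod 97) since 52·28 = 1456 ≡ 1, so λ ≡ 62.
  x = λ² - 1 - 53 = 3844 - 54 ≡ 7; y = λ·(1 - 7) - 78 ≡ 35. → (7, 35)

(7, 35)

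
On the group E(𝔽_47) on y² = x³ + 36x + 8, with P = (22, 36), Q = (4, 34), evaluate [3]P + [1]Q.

(8, 44)

First 3P:
Repeated addition: build up to 3P.
2P: tangent at (22, 36): λ = (3·22² + 36)/(2·36) ≡ 31/25. 25⁻¹ ≡ 32 (mod 47), so λ ≡ 31·32 ≡ 5.
  x = λ² - 22 - 22 = 25 - 44 ≡ 28; y = λ·(22 - 28) - 36 ≡ 28. → (28, 28)
3P: (28, 28) + (22, 36). λ = (36 - 28)/(22 - 28) ≡ 8/41 mod 47. 41⁻¹ ≡ 39 (mod 47) since 41·39 = 1599 ≡ 1, so λ ≡ 30.
  x = λ² - 28 - 22 = 900 - 50 ≡ 4; y = λ·(28 - 4) - 28 ≡ 34. → (4, 34)
3P = (4, 34).
Finally 3P + Q:
tangent at (4, 34): λ = (3·4² + 36)/(2·34) ≡ 37/21. 21⁻¹ ≡ 9 (mod 47) since 21·9 = 189 ≡ 1, so λ ≡ 37·9 ≡ 4.
  x = λ² - 4 - 4 = 16 - 8 ≡ 8; y = λ·(4 - 8) - 34 ≡ 44. → (8, 44)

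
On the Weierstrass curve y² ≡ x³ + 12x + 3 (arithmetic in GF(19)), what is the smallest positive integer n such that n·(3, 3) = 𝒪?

2P: tangent at (3, 3): λ = (3·3² + 12)/(2·3) ≡ 1/6. 6⁻¹ ≡ 16 (mod 19), so λ ≡ 1·16 ≡ 16.
  x = λ² - 3 - 3 = 256 - 6 ≡ 3; y = λ·(3 - 3) - 3 ≡ 16. → (3, 16)
3P: (3, 16) + (3, 3): same x and y₁ ≡ -y₂, so the sum is 𝒪.
3P = 𝒪, so the order is 3.

3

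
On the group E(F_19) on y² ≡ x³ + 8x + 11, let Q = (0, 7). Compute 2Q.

(17, 5)

tangent at (0, 7): λ = (3·0² + 8)/(2·7) ≡ 8/14. 14⁻¹ ≡ 15 (mod 19), so λ ≡ 8·15 ≡ 6.
  x = λ² - 0 - 0 = 36 - 0 ≡ 17; y = λ·(0 - 17) - 7 ≡ 5. → (17, 5)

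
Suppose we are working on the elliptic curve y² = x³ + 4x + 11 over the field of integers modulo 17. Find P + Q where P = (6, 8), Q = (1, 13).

(11, 14)

(6, 8) + (1, 13). λ = (13 - 8)/(1 - 6) ≡ 5/12 mod 17. 12⁻¹ ≡ 10 (mod 17) since 12·10 = 120 ≡ 1, so λ ≡ 16.
  x = λ² - 6 - 1 = 256 - 7 ≡ 11; y = λ·(6 - 11) - 8 ≡ 14. → (11, 14)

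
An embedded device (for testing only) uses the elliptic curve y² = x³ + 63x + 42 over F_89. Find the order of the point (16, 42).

9

2P: tangent at (16, 42): λ = (3·16² + 63)/(2·42) ≡ 30/84. 84⁻¹ ≡ 71 (mod 89), so λ ≡ 30·71 ≡ 83.
  x = λ² - 16 - 16 = 6889 - 32 ≡ 4; y = λ·(16 - 4) - 42 ≡ 64. → (4, 64)
3P: (4, 64) + (16, 42). λ = (42 - 64)/(16 - 4) ≡ 67/12 mod 89. 12⁻¹ ≡ 52 (mod 89) since 12·52 = 624 ≡ 1, so λ ≡ 13.
  x = λ² - 4 - 16 = 169 - 20 ≡ 60; y = λ·(4 - 60) - 64 ≡ 9. → (60, 9)
4P: (60, 9) + (16, 42). λ = (42 - 9)/(16 - 60) ≡ 33/45 mod 89. 45⁻¹ ≡ 2 (mod 89) since 45·2 = 90 ≡ 1, so λ ≡ 66.
  x = λ² - 60 - 16 = 4356 - 76 ≡ 8; y = λ·(60 - 8) - 9 ≡ 41. → (8, 41)
5P: (8, 41) + (16, 42). λ = (42 - 41)/(16 - 8) ≡ 1/8 mod 89. 8⁻¹ ≡ 78 (mod 89), so λ ≡ 78.
  x = λ² - 8 - 16 = 6084 - 24 ≡ 8; y = λ·(8 - 8) - 41 ≡ 48. → (8, 48)
6P: (8, 48) + (16, 42). λ = (42 - 48)/(16 - 8) ≡ 83/8 mod 89. 8⁻¹ ≡ 78 (mod 89), so λ ≡ 66.
  x = λ² - 8 - 16 = 4356 - 24 ≡ 60; y = λ·(8 - 60) - 48 ≡ 80. → (60, 80)
7P: (60, 80) + (16, 42). λ = (42 - 80)/(16 - 60) ≡ 51/45 mod 89. 45⁻¹ ≡ 2 (mod 89), so λ ≡ 13.
  x = λ² - 60 - 16 = 169 - 76 ≡ 4; y = λ·(60 - 4) - 80 ≡ 25. → (4, 25)
8P: (4, 25) + (16, 42). λ = (42 - 25)/(16 - 4) ≡ 17/12 mod 89. 12⁻¹ ≡ 52 (mod 89) since 12·52 = 624 ≡ 1, so λ ≡ 83.
  x = λ² - 4 - 16 = 6889 - 20 ≡ 16; y = λ·(4 - 16) - 25 ≡ 47. → (16, 47)
9P: (16, 47) + (16, 42): same x and y₁ ≡ -y₂, so the sum is the point at infinity.
9P = the point at infinity, so the order is 9.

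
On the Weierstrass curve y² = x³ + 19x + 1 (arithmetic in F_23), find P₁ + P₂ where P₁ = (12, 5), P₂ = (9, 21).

(12, 5) + (9, 21). λ = (21 - 5)/(9 - 12) ≡ 16/20 mod 23. 20⁻¹ ≡ 15 (mod 23) since 20·15 = 300 ≡ 1, so λ ≡ 10.
  x = λ² - 12 - 9 = 100 - 21 ≡ 10; y = λ·(12 - 10) - 5 ≡ 15. → (10, 15)

(10, 15)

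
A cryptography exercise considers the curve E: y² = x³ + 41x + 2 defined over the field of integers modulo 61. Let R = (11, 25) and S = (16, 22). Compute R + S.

(49, 10)

(11, 25) + (16, 22). λ = (22 - 25)/(16 - 11) ≡ 58/5 mod 61. 5⁻¹ ≡ 49 (mod 61) since 5·49 = 245 ≡ 1, so λ ≡ 36.
  x = λ² - 11 - 16 = 1296 - 27 ≡ 49; y = λ·(11 - 49) - 25 ≡ 10. → (49, 10)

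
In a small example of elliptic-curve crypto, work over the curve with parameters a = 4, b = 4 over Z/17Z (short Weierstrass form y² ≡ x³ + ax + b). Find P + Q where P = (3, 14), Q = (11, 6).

(4, 4)

(3, 14) + (11, 6). λ = (6 - 14)/(11 - 3) ≡ 9/8 mod 17. 8⁻¹ ≡ 15 (mod 17) since 8·15 = 120 ≡ 1, so λ ≡ 16.
  x = λ² - 3 - 11 = 256 - 14 ≡ 4; y = λ·(3 - 4) - 14 ≡ 4. → (4, 4)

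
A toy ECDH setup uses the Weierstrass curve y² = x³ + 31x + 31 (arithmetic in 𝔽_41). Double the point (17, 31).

tangent at (17, 31): λ = (3·17² + 31)/(2·31) ≡ 37/21. 21⁻¹ ≡ 2 (mod 41) since 21·2 = 42 ≡ 1, so λ ≡ 37·2 ≡ 33.
  x = λ² - 17 - 17 = 1089 - 34 ≡ 30; y = λ·(17 - 30) - 31 ≡ 32. → (30, 32)

(30, 32)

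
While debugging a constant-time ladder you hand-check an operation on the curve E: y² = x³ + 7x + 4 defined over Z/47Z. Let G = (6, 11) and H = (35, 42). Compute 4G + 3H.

(32, 40)

First 4G:
Repeated addition: build up to 4G.
2G: tangent at (6, 11): λ = (3·6² + 7)/(2·11) ≡ 21/22. 22⁻¹ ≡ 15 (mod 47) since 22·15 = 330 ≡ 1, so λ ≡ 21·15 ≡ 33.
  x = λ² - 6 - 6 = 1089 - 12 ≡ 43; y = λ·(6 - 43) - 11 ≡ 37. → (43, 37)
3G: (43, 37) + (6, 11). λ = (11 - 37)/(6 - 43) ≡ 21/10 mod 47. 10⁻¹ ≡ 33 (mod 47), so λ ≡ 35.
  x = λ² - 43 - 6 = 1225 - 49 ≡ 1; y = λ·(43 - 1) - 37 ≡ 23. → (1, 23)
4G: (1, 23) + (6, 11). λ = (11 - 23)/(6 - 1) ≡ 35/5 mod 47. 5⁻¹ ≡ 19 (mod 47) since 5·19 = 95 ≡ 1, so λ ≡ 7.
  x = λ² - 1 - 6 = 49 - 7 ≡ 42; y = λ·(1 - 42) - 23 ≡ 19. → (42, 19)
4G = (42, 19).
Next 3H:
Repeated addition: build up to 3H.
2H: tangent at (35, 42): λ = (3·35² + 7)/(2·42) ≡ 16/37. 37⁻¹ ≡ 14 (mod 47), so λ ≡ 16·14 ≡ 36.
  x = λ² - 35 - 35 = 1296 - 70 ≡ 4; y = λ·(35 - 4) - 42 ≡ 40. → (4, 40)
3H: (4, 40) + (35, 42). λ = (42 - 40)/(35 - 4) ≡ 2/31 mod 47. 31⁻¹ ≡ 44 (mod 47), so λ ≡ 41.
  x = λ² - 4 - 35 = 1681 - 39 ≡ 44; y = λ·(4 - 44) - 40 ≡ 12. → (44, 12)
3H = (44, 12).
Finally 4G + 3H:
(42, 19) + (44, 12). λ = (12 - 19)/(44 - 42) ≡ 40/2 mod 47. 2⁻¹ ≡ 24 (mod 47), so λ ≡ 20.
  x = λ² - 42 - 44 = 400 - 86 ≡ 32; y = λ·(42 - 32) - 19 ≡ 40. → (32, 40)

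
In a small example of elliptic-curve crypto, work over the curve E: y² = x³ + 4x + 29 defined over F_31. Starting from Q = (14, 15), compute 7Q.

(4, 4)

Repeated addition: build up to 7Q.
2Q: tangent at (14, 15): λ = (3·14² + 4)/(2·15) ≡ 3/30. 30⁻¹ ≡ 30 (mod 31) since 30·30 = 900 ≡ 1, so λ ≡ 3·30 ≡ 28.
  x = λ² - 14 - 14 = 784 - 28 ≡ 12; y = λ·(14 - 12) - 15 ≡ 10. → (12, 10)
3Q: (12, 10) + (14, 15). λ = (15 - 10)/(14 - 12) ≡ 5/2 mod 31. 2⁻¹ ≡ 16 (mod 31) since 2·16 = 32 ≡ 1, so λ ≡ 18.
  x = λ² - 12 - 14 = 324 - 26 ≡ 19; y = λ·(12 - 19) - 10 ≡ 19. → (19, 19)
4Q: (19, 19) + (14, 15). λ = (15 - 19)/(14 - 19) ≡ 27/26 mod 31. 26⁻¹ ≡ 6 (mod 31), so λ ≡ 7.
  x = λ² - 19 - 14 = 49 - 33 ≡ 16; y = λ·(19 - 16) - 19 ≡ 2. → (16, 2)
5Q: (16, 2) + (14, 15). λ = (15 - 2)/(14 - 16) ≡ 13/29 mod 31. 29⁻¹ ≡ 15 (mod 31), so λ ≡ 9.
  x = λ² - 16 - 14 = 81 - 30 ≡ 20; y = λ·(16 - 20) - 2 ≡ 24. → (20, 24)
6Q: (20, 24) + (14, 15). λ = (15 - 24)/(14 - 20) ≡ 22/25 mod 31. 25⁻¹ ≡ 5 (mod 31) since 25·5 = 125 ≡ 1, so λ ≡ 17.
  x = λ² - 20 - 14 = 289 - 34 ≡ 7; y = λ·(20 - 7) - 24 ≡ 11. → (7, 11)
7Q: (7, 11) + (14, 15). λ = (15 - 11)/(14 - 7) ≡ 4/7 mod 31. 7⁻¹ ≡ 9 (mod 31), so λ ≡ 5.
  x = λ² - 7 - 14 = 25 - 21 ≡ 4; y = λ·(7 - 4) - 11 ≡ 4. → (4, 4)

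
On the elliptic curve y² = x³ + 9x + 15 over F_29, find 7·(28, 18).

Write Q = (28, 18).
Double-and-add on 7 = (111)₂. Start with Q = (28, 18) for the leading 1-bit.
double: tangent at (28, 18): λ = (3·28² + 9)/(2·18) ≡ 12/7. 7⁻¹ ≡ 25 (mod 29), so λ ≡ 12·25 ≡ 10.
  x = λ² - 28 - 28 = 100 - 56 ≡ 15; y = λ·(28 - 15) - 18 ≡ 25. → (15, 25)
add Q: (15, 25) + (28, 18). λ = (18 - 25)/(28 - 15) ≡ 22/13 mod 29. 13⁻¹ ≡ 9 (mod 29), so λ ≡ 24.
  x = λ² - 15 - 28 = 576 - 43 ≡ 11; y = λ·(15 - 11) - 25 ≡ 13. → (11, 13)
double: tangent at (11, 13): λ = (3·11² + 9)/(2·13) ≡ 24/26. 26⁻¹ ≡ 19 (mod 29) since 26·19 = 494 ≡ 1, so λ ≡ 24·19 ≡ 21.
  x = λ² - 11 - 11 = 441 - 22 ≡ 13; y = λ·(11 - 13) - 13 ≡ 3. → (13, 3)
add Q: (13, 3) + (28, 18). λ = (18 - 3)/(28 - 13) ≡ 15/15 mod 29. 15⁻¹ ≡ 2 (mod 29), so λ ≡ 1.
  x = λ² - 13 - 28 = 1 - 41 ≡ 18; y = λ·(13 - 18) - 3 ≡ 21. → (18, 21)

(18, 21)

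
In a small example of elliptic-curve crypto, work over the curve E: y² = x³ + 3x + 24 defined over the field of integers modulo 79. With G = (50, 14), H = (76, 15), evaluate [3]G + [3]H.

First 3G:
Repeated addition: build up to 3G.
2G: tangent at (50, 14): λ = (3·50² + 3)/(2·14) ≡ 77/28. 28⁻¹ ≡ 48 (mod 79) since 28·48 = 1344 ≡ 1, so λ ≡ 77·48 ≡ 62.
  x = λ² - 50 - 50 = 3844 - 100 ≡ 31; y = λ·(50 - 31) - 14 ≡ 58. → (31, 58)
3G: (31, 58) + (50, 14). λ = (14 - 58)/(50 - 31) ≡ 35/19 mod 79. 19⁻¹ ≡ 25 (mod 79), so λ ≡ 6.
  x = λ² - 31 - 50 = 36 - 81 ≡ 34; y = λ·(31 - 34) - 58 ≡ 3. → (34, 3)
3G = (34, 3).
Next 3H:
Repeated addition: build up to 3H.
2H: tangent at (76, 15): λ = (3·76² + 3)/(2·15) ≡ 30/30. 30⁻¹ ≡ 29 (mod 79), so λ ≡ 30·29 ≡ 1.
  x = λ² - 76 - 76 = 1 - 152 ≡ 7; y = λ·(76 - 7) - 15 ≡ 54. → (7, 54)
3H: (7, 54) + (76, 15). λ = (15 - 54)/(76 - 7) ≡ 40/69 mod 79. 69⁻¹ ≡ 71 (mod 79), so λ ≡ 75.
  x = λ² - 7 - 76 = 5625 - 83 ≡ 12; y = λ·(7 - 12) - 54 ≡ 45. → (12, 45)
3H = (12, 45).
Finally 3G + 3H:
(34, 3) + (12, 45). λ = (45 - 3)/(12 - 34) ≡ 42/57 mod 79. 57⁻¹ ≡ 61 (mod 79), so λ ≡ 34.
  x = λ² - 34 - 12 = 1156 - 46 ≡ 4; y = λ·(34 - 4) - 3 ≡ 69. → (4, 69)

(4, 69)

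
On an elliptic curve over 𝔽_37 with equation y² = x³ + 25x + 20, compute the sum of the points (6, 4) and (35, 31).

(6, 4) + (35, 31). λ = (31 - 4)/(35 - 6) ≡ 27/29 mod 37. 29⁻¹ ≡ 23 (mod 37), so λ ≡ 29.
  x = λ² - 6 - 35 = 841 - 41 ≡ 23; y = λ·(6 - 23) - 4 ≡ 21. → (23, 21)

(23, 21)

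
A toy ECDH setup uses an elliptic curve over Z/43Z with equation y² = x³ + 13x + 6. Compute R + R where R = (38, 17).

tangent at (38, 17): λ = (3·38² + 13)/(2·17) ≡ 2/34. 34⁻¹ ≡ 19 (mod 43), so λ ≡ 2·19 ≡ 38.
  x = λ² - 38 - 38 = 1444 - 76 ≡ 35; y = λ·(38 - 35) - 17 ≡ 11. → (35, 11)

(35, 11)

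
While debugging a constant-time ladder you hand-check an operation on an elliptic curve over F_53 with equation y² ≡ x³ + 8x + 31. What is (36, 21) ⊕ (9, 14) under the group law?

(36, 21) + (9, 14). λ = (14 - 21)/(9 - 36) ≡ 46/26 mod 53. 26⁻¹ ≡ 51 (mod 53), so λ ≡ 14.
  x = λ² - 36 - 9 = 196 - 45 ≡ 45; y = λ·(36 - 45) - 21 ≡ 12. → (45, 12)

(45, 12)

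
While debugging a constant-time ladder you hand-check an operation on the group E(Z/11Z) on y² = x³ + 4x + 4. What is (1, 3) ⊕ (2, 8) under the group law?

(1, 3) + (2, 8). λ = (8 - 3)/(2 - 1) ≡ 5/1 mod 11. 1⁻¹ ≡ 1 (mod 11) since 1·1 = 1 ≡ 1, so λ ≡ 5.
  x = λ² - 1 - 2 = 25 - 3 ≡ 0; y = λ·(1 - 0) - 3 ≡ 2. → (0, 2)

(0, 2)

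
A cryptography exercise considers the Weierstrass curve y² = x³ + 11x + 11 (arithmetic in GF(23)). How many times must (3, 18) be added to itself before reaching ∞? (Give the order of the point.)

9

2P: tangent at (3, 18): λ = (3·3² + 11)/(2·18) ≡ 15/13. 13⁻¹ ≡ 16 (mod 23), so λ ≡ 15·16 ≡ 10.
  x = λ² - 3 - 3 = 100 - 6 ≡ 2; y = λ·(3 - 2) - 18 ≡ 15. → (2, 15)
3P: (2, 15) + (3, 18). λ = (18 - 15)/(3 - 2) ≡ 3/1 mod 23. 1⁻¹ ≡ 1 (mod 23) since 1·1 = 1 ≡ 1, so λ ≡ 3.
  x = λ² - 2 - 3 = 9 - 5 ≡ 4; y = λ·(2 - 4) - 15 ≡ 2. → (4, 2)
4P: (4, 2) + (3, 18). λ = (18 - 2)/(3 - 4) ≡ 16/22 mod 23. 22⁻¹ ≡ 22 (mod 23), so λ ≡ 7.
  x = λ² - 4 - 3 = 49 - 7 ≡ 19; y = λ·(4 - 19) - 2 ≡ 8. → (19, 8)
5P: (19, 8) + (3, 18). λ = (18 - 8)/(3 - 19) ≡ 10/7 mod 23. 7⁻¹ ≡ 10 (mod 23), so λ ≡ 8.
  x = λ² - 19 - 3 = 64 - 22 ≡ 19; y = λ·(19 - 19) - 8 ≡ 15. → (19, 15)
6P: (19, 15) + (3, 18). λ = (18 - 15)/(3 - 19) ≡ 3/7 mod 23. 7⁻¹ ≡ 10 (mod 23), so λ ≡ 7.
  x = λ² - 19 - 3 = 49 - 22 ≡ 4; y = λ·(19 - 4) - 15 ≡ 21. → (4, 21)
7P: (4, 21) + (3, 18). λ = (18 - 21)/(3 - 4) ≡ 20/22 mod 23. 22⁻¹ ≡ 22 (mod 23) since 22·22 = 484 ≡ 1, so λ ≡ 3.
  x = λ² - 4 - 3 = 9 - 7 ≡ 2; y = λ·(4 - 2) - 21 ≡ 8. → (2, 8)
8P: (2, 8) + (3, 18). λ = (18 - 8)/(3 - 2) ≡ 10/1 mod 23. 1⁻¹ ≡ 1 (mod 23), so λ ≡ 10.
  x = λ² - 2 - 3 = 100 - 5 ≡ 3; y = λ·(2 - 3) - 8 ≡ 5. → (3, 5)
9P: (3, 5) + (3, 18): same x and y₁ ≡ -y₂, so the sum is ∞.
9P = ∞, so the order is 9.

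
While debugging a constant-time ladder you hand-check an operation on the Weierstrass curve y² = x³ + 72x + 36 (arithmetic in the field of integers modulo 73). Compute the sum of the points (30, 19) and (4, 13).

(14, 24)

(30, 19) + (4, 13). λ = (13 - 19)/(4 - 30) ≡ 67/47 mod 73. 47⁻¹ ≡ 14 (mod 73), so λ ≡ 62.
  x = λ² - 30 - 4 = 3844 - 34 ≡ 14; y = λ·(30 - 14) - 19 ≡ 24. → (14, 24)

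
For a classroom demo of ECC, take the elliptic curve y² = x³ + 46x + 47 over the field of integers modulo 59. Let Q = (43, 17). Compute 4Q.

Double-and-add on 4 = (100)₂. Start with Q = (43, 17) for the leading 1-bit.
double: tangent at (43, 17): λ = (3·43² + 46)/(2·17) ≡ 47/34. 34⁻¹ ≡ 33 (mod 59) since 34·33 = 1122 ≡ 1, so λ ≡ 47·33 ≡ 17.
  x = λ² - 43 - 43 = 289 - 86 ≡ 26; y = λ·(43 - 26) - 17 ≡ 36. → (26, 36)
double: tangent at (26, 36): λ = (3·26² + 46)/(2·36) ≡ 9/13. 13⁻¹ ≡ 50 (mod 59) since 13·50 = 650 ≡ 1, so λ ≡ 9·50 ≡ 37.
  x = λ² - 26 - 26 = 1369 - 52 ≡ 19; y = λ·(26 - 19) - 36 ≡ 46. → (19, 46)

(19, 46)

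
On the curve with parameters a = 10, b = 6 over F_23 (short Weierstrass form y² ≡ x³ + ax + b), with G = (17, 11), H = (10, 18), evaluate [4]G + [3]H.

(21, 1)

First 4G:
Repeated addition: build up to 4G.
2G: tangent at (17, 11): λ = (3·17² + 10)/(2·11) ≡ 3/22. 22⁻¹ ≡ 22 (mod 23), so λ ≡ 3·22 ≡ 20.
  x = λ² - 17 - 17 = 400 - 34 ≡ 21; y = λ·(17 - 21) - 11 ≡ 1. → (21, 1)
3G: (21, 1) + (17, 11). λ = (11 - 1)/(17 - 21) ≡ 10/19 mod 23. 19⁻¹ ≡ 17 (mod 23), so λ ≡ 9.
  x = λ² - 21 - 17 = 81 - 38 ≡ 20; y = λ·(21 - 20) - 1 ≡ 8. → (20, 8)
4G: (20, 8) + (17, 11). λ = (11 - 8)/(17 - 20) ≡ 3/20 mod 23. 20⁻¹ ≡ 15 (mod 23), so λ ≡ 22.
  x = λ² - 20 - 17 = 484 - 37 ≡ 10; y = λ·(20 - 10) - 8 ≡ 5. → (10, 5)
4G = (10, 5).
Next 3H:
Repeated addition: build up to 3H.
2H: tangent at (10, 18): λ = (3·10² + 10)/(2·18) ≡ 11/13. 13⁻¹ ≡ 16 (mod 23), so λ ≡ 11·16 ≡ 15.
  x = λ² - 10 - 10 = 225 - 20 ≡ 21; y = λ·(10 - 21) - 18 ≡ 1. → (21, 1)
3H: (21, 1) + (10, 18). λ = (18 - 1)/(10 - 21) ≡ 17/12 mod 23. 12⁻¹ ≡ 2 (mod 23), so λ ≡ 11.
  x = λ² - 21 - 10 = 121 - 31 ≡ 21; y = λ·(21 - 21) - 1 ≡ 22. → (21, 22)
3H = (21, 22).
Finally 4G + 3H:
(10, 5) + (21, 22). λ = (22 - 5)/(21 - 10) ≡ 17/11 mod 23. 11⁻¹ ≡ 21 (mod 23) since 11·21 = 231 ≡ 1, so λ ≡ 12.
  x = λ² - 10 - 21 = 144 - 31 ≡ 21; y = λ·(10 - 21) - 5 ≡ 1. → (21, 1)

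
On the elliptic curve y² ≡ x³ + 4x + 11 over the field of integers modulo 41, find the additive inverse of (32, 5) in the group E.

-(32, 5) = (32, -5 mod 41) = (32, 36).

(32, 36)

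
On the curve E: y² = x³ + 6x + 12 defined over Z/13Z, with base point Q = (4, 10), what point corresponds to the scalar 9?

(4, 10)

Double-and-add on 9 = (1001)₂. Start with Q = (4, 10) for the leading 1-bit.
double: tangent at (4, 10): λ = (3·4² + 6)/(2·10) ≡ 2/7. 7⁻¹ ≡ 2 (mod 13) since 7·2 = 14 ≡ 1, so λ ≡ 2·2 ≡ 4.
  x = λ² - 4 - 4 = 16 - 8 ≡ 8; y = λ·(4 - 8) - 10 ≡ 0. → (8, 0)
double: (8, 0) + (8, 0): same x and y₁ ≡ -y₂, so the sum is the point at infinity.
double: the point at infinity + the point at infinity = the point at infinity (identity).
add Q: the point at infinity + (4, 10) = (4, 10) (identity).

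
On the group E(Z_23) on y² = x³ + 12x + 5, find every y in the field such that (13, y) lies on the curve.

x³ + 12x + 5 = 2358 ≡ 12 (mod 23).
Square roots of 12 mod 23: 9 and 14 (since 9² = 81 ≡ 12).

9, 14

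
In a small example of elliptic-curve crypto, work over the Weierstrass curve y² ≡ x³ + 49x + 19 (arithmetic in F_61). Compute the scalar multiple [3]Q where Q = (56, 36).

(13, 13)

Repeated addition: build up to 3Q.
2Q: tangent at (56, 36): λ = (3·56² + 49)/(2·36) ≡ 2/11. 11⁻¹ ≡ 50 (mod 61), so λ ≡ 2·50 ≡ 39.
  x = λ² - 56 - 56 = 1521 - 112 ≡ 6; y = λ·(56 - 6) - 36 ≡ 23. → (6, 23)
3Q: (6, 23) + (56, 36). λ = (36 - 23)/(56 - 6) ≡ 13/50 mod 61. 50⁻¹ ≡ 11 (mod 61) since 50·11 = 550 ≡ 1, so λ ≡ 21.
  x = λ² - 6 - 56 = 441 - 62 ≡ 13; y = λ·(6 - 13) - 23 ≡ 13. → (13, 13)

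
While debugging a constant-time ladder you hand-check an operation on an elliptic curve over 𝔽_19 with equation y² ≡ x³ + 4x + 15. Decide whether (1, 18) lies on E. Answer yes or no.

yes

y² = 18² ≡ 1; x³ + 4x + 15 = 20 ≡ 1 (mod 19). 1 = 1.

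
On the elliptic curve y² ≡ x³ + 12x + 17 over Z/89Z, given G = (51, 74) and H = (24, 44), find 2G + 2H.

(41, 30)

First 2G:
Repeated addition: build up to 2G.
2G: tangent at (51, 74): λ = (3·51² + 12)/(2·74) ≡ 72/59. 59⁻¹ ≡ 86 (mod 89) since 59·86 = 5074 ≡ 1, so λ ≡ 72·86 ≡ 51.
  x = λ² - 51 - 51 = 2601 - 102 ≡ 7; y = λ·(51 - 7) - 74 ≡ 34. → (7, 34)
2G = (7, 34).
Next 2H:
Repeated addition: build up to 2H.
2H: tangent at (24, 44): λ = (3·24² + 12)/(2·44) ≡ 49/88. 88⁻¹ ≡ 88 (mod 89) since 88·88 = 7744 ≡ 1, so λ ≡ 49·88 ≡ 40.
  x = λ² - 24 - 24 = 1600 - 48 ≡ 39; y = λ·(24 - 39) - 44 ≡ 68. → (39, 68)
2H = (39, 68).
Finally 2G + 2H:
(7, 34) + (39, 68). λ = (68 - 34)/(39 - 7) ≡ 34/32 mod 89. 32⁻¹ ≡ 64 (mod 89), so λ ≡ 40.
  x = λ² - 7 - 39 = 1600 - 46 ≡ 41; y = λ·(7 - 41) - 34 ≡ 30. → (41, 30)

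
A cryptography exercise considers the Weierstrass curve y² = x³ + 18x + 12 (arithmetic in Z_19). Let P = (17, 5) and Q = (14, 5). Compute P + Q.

(7, 14)

(17, 5) + (14, 5). λ = (5 - 5)/(14 - 17) ≡ 0/16 mod 19. 16⁻¹ ≡ 6 (mod 19), so λ ≡ 0.
  x = λ² - 17 - 14 = 0 - 31 ≡ 7; y = λ·(17 - 7) - 5 ≡ 14. → (7, 14)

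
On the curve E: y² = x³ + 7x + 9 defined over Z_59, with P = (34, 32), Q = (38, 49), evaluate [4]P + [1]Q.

(17, 12)

First 4P:
Double-and-add on 4 = (100)₂. Start with P = (34, 32) for the leading 1-bit.
double: tangent at (34, 32): λ = (3·34² + 7)/(2·32) ≡ 53/5. 5⁻¹ ≡ 12 (mod 59) since 5·12 = 60 ≡ 1, so λ ≡ 53·12 ≡ 46.
  x = λ² - 34 - 34 = 2116 - 68 ≡ 42; y = λ·(34 - 42) - 32 ≡ 13. → (42, 13)
double: tangent at (42, 13): λ = (3·42² + 7)/(2·13) ≡ 48/26. 26⁻¹ ≡ 25 (mod 59), so λ ≡ 48·25 ≡ 20.
  x = λ² - 42 - 42 = 400 - 84 ≡ 21; y = λ·(42 - 21) - 13 ≡ 53. → (21, 53)
4P = (21, 53).
Finally 4P + Q:
(21, 53) + (38, 49). λ = (49 - 53)/(38 - 21) ≡ 55/17 mod 59. 17⁻¹ ≡ 7 (mod 59), so λ ≡ 31.
  x = λ² - 21 - 38 = 961 - 59 ≡ 17; y = λ·(21 - 17) - 53 ≡ 12. → (17, 12)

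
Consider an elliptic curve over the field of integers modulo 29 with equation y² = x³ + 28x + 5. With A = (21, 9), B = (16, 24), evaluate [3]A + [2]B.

(24, 28)

First 3A:
Repeated addition: build up to 3A.
2A: tangent at (21, 9): λ = (3·21² + 28)/(2·9) ≡ 17/18. 18⁻¹ ≡ 21 (mod 29), so λ ≡ 17·21 ≡ 9.
  x = λ² - 21 - 21 = 81 - 42 ≡ 10; y = λ·(21 - 10) - 9 ≡ 3. → (10, 3)
3A: (10, 3) + (21, 9). λ = (9 - 3)/(21 - 10) ≡ 6/11 mod 29. 11⁻¹ ≡ 8 (mod 29), so λ ≡ 19.
  x = λ² - 10 - 21 = 361 - 31 ≡ 11; y = λ·(10 - 11) - 3 ≡ 7. → (11, 7)
3A = (11, 7).
Next 2B:
Repeated addition: build up to 2B.
2B: tangent at (16, 24): λ = (3·16² + 28)/(2·24) ≡ 13/19. 19⁻¹ ≡ 26 (mod 29), so λ ≡ 13·26 ≡ 19.
  x = λ² - 16 - 16 = 361 - 32 ≡ 10; y = λ·(16 - 10) - 24 ≡ 3. → (10, 3)
2B = (10, 3).
Finally 3A + 2B:
(11, 7) + (10, 3). λ = (3 - 7)/(10 - 11) ≡ 25/28 mod 29. 28⁻¹ ≡ 28 (mod 29) since 28·28 = 784 ≡ 1, so λ ≡ 4.
  x = λ² - 11 - 10 = 16 - 21 ≡ 24; y = λ·(11 - 24) - 7 ≡ 28. → (24, 28)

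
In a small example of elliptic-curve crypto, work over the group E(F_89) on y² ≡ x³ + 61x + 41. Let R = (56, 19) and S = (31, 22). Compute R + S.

(51, 16)

(56, 19) + (31, 22). λ = (22 - 19)/(31 - 56) ≡ 3/64 mod 89. 64⁻¹ ≡ 32 (mod 89), so λ ≡ 7.
  x = λ² - 56 - 31 = 49 - 87 ≡ 51; y = λ·(56 - 51) - 19 ≡ 16. → (51, 16)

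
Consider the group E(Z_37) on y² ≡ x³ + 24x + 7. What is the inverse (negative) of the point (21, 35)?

(21, 2)

-(21, 35) = (21, -35 mod 37) = (21, 2).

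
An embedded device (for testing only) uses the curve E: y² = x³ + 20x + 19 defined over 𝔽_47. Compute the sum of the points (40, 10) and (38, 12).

(17, 14)

(40, 10) + (38, 12). λ = (12 - 10)/(38 - 40) ≡ 2/45 mod 47. 45⁻¹ ≡ 23 (mod 47), so λ ≡ 46.
  x = λ² - 40 - 38 = 2116 - 78 ≡ 17; y = λ·(40 - 17) - 10 ≡ 14. → (17, 14)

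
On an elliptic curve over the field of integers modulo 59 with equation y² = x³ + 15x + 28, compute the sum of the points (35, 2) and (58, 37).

(32, 0)

(35, 2) + (58, 37). λ = (37 - 2)/(58 - 35) ≡ 35/23 mod 59. 23⁻¹ ≡ 18 (mod 59), so λ ≡ 40.
  x = λ² - 35 - 58 = 1600 - 93 ≡ 32; y = λ·(35 - 32) - 2 ≡ 0. → (32, 0)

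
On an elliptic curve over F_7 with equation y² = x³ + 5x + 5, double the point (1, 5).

tangent at (1, 5): λ = (3·1² + 5)/(2·5) ≡ 1/3. 3⁻¹ ≡ 5 (mod 7), so λ ≡ 1·5 ≡ 5.
  x = λ² - 1 - 1 = 25 - 2 ≡ 2; y = λ·(1 - 2) - 5 ≡ 4. → (2, 4)

(2, 4)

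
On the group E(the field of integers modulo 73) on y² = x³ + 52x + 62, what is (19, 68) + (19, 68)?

(51, 60)

tangent at (19, 68): λ = (3·19² + 52)/(2·68) ≡ 40/63. 63⁻¹ ≡ 51 (mod 73) since 63·51 = 3213 ≡ 1, so λ ≡ 40·51 ≡ 69.
  x = λ² - 19 - 19 = 4761 - 38 ≡ 51; y = λ·(19 - 51) - 68 ≡ 60. → (51, 60)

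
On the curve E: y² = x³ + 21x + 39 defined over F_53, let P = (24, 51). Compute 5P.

(21, 28)

Repeated addition: build up to 5P.
2P: tangent at (24, 51): λ = (3·24² + 21)/(2·51) ≡ 0/49. 49⁻¹ ≡ 13 (mod 53) since 49·13 = 637 ≡ 1, so λ ≡ 0·13 ≡ 0.
  x = λ² - 24 - 24 = 0 - 48 ≡ 5; y = λ·(24 - 5) - 51 ≡ 2. → (5, 2)
3P: (5, 2) + (24, 51). λ = (51 - 2)/(24 - 5) ≡ 49/19 mod 53. 19⁻¹ ≡ 14 (mod 53) since 19·14 = 266 ≡ 1, so λ ≡ 50.
  x = λ² - 5 - 24 = 2500 - 29 ≡ 33; y = λ·(5 - 33) - 2 ≡ 29. → (33, 29)
4P: (33, 29) + (24, 51). λ = (51 - 29)/(24 - 33) ≡ 22/44 mod 53. 44⁻¹ ≡ 47 (mod 53), so λ ≡ 27.
  x = λ² - 33 - 24 = 729 - 57 ≡ 36; y = λ·(33 - 36) - 29 ≡ 49. → (36, 49)
5P: (36, 49) + (24, 51). λ = (51 - 49)/(24 - 36) ≡ 2/41 mod 53. 41⁻¹ ≡ 22 (mod 53) since 41·22 = 902 ≡ 1, so λ ≡ 44.
  x = λ² - 36 - 24 = 1936 - 60 ≡ 21; y = λ·(36 - 21) - 49 ≡ 28. → (21, 28)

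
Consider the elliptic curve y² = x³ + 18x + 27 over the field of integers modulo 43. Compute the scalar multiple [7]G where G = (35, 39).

(7, 25)

Double-and-add on 7 = (111)₂. Start with G = (35, 39) for the leading 1-bit.
double: tangent at (35, 39): λ = (3·35² + 18)/(2·39) ≡ 38/35. 35⁻¹ ≡ 16 (mod 43), so λ ≡ 38·16 ≡ 6.
  x = λ² - 35 - 35 = 36 - 70 ≡ 9; y = λ·(35 - 9) - 39 ≡ 31. → (9, 31)
add G: (9, 31) + (35, 39). λ = (39 - 31)/(35 - 9) ≡ 8/26 mod 43. 26⁻¹ ≡ 5 (mod 43) since 26·5 = 130 ≡ 1, so λ ≡ 40.
  x = λ² - 9 - 35 = 1600 - 44 ≡ 8; y = λ·(9 - 8) - 31 ≡ 9. → (8, 9)
double: tangent at (8, 9): λ = (3·8² + 18)/(2·9) ≡ 38/18. 18⁻¹ ≡ 12 (mod 43), so λ ≡ 38·12 ≡ 26.
  x = λ² - 8 - 8 = 676 - 16 ≡ 15; y = λ·(8 - 15) - 9 ≡ 24. → (15, 24)
add G: (15, 24) + (35, 39). λ = (39 - 24)/(35 - 15) ≡ 15/20 mod 43. 20⁻¹ ≡ 28 (mod 43), so λ ≡ 33.
  x = λ² - 15 - 35 = 1089 - 50 ≡ 7; y = λ·(15 - 7) - 24 ≡ 25. → (7, 25)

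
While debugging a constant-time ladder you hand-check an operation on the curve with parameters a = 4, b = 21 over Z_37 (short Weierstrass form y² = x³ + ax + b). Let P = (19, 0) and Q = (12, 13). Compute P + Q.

(17, 28)

(19, 0) + (12, 13). λ = (13 - 0)/(12 - 19) ≡ 13/30 mod 37. 30⁻¹ ≡ 21 (mod 37), so λ ≡ 14.
  x = λ² - 19 - 12 = 196 - 31 ≡ 17; y = λ·(19 - 17) - 0 ≡ 28. → (17, 28)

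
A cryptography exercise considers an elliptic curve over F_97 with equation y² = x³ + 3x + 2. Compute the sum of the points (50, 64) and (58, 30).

(1, 43)

(50, 64) + (58, 30). λ = (30 - 64)/(58 - 50) ≡ 63/8 mod 97. 8⁻¹ ≡ 85 (mod 97), so λ ≡ 20.
  x = λ² - 50 - 58 = 400 - 108 ≡ 1; y = λ·(50 - 1) - 64 ≡ 43. → (1, 43)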